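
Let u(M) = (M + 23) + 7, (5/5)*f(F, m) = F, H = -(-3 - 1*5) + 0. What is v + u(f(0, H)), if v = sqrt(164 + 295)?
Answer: 30 + 3*sqrt(51) ≈ 51.424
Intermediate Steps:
H = 8 (H = -(-3 - 5) + 0 = -1*(-8) + 0 = 8 + 0 = 8)
f(F, m) = F
u(M) = 30 + M (u(M) = (23 + M) + 7 = 30 + M)
v = 3*sqrt(51) (v = sqrt(459) = 3*sqrt(51) ≈ 21.424)
v + u(f(0, H)) = 3*sqrt(51) + (30 + 0) = 3*sqrt(51) + 30 = 30 + 3*sqrt(51)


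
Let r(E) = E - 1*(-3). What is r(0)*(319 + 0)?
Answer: 957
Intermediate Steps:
r(E) = 3 + E (r(E) = E + 3 = 3 + E)
r(0)*(319 + 0) = (3 + 0)*(319 + 0) = 3*319 = 957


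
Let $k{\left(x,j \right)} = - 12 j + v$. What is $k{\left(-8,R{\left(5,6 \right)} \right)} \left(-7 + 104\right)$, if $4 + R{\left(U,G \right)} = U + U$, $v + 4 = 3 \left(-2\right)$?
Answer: $-7954$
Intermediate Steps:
$v = -10$ ($v = -4 + 3 \left(-2\right) = -4 - 6 = -10$)
$R{\left(U,G \right)} = -4 + 2 U$ ($R{\left(U,G \right)} = -4 + \left(U + U\right) = -4 + 2 U$)
$k{\left(x,j \right)} = -10 - 12 j$ ($k{\left(x,j \right)} = - 12 j - 10 = -10 - 12 j$)
$k{\left(-8,R{\left(5,6 \right)} \right)} \left(-7 + 104\right) = \left(-10 - 12 \left(-4 + 2 \cdot 5\right)\right) \left(-7 + 104\right) = \left(-10 - 12 \left(-4 + 10\right)\right) 97 = \left(-10 - 72\right) 97 = \left(-82\right) 97 = -7954$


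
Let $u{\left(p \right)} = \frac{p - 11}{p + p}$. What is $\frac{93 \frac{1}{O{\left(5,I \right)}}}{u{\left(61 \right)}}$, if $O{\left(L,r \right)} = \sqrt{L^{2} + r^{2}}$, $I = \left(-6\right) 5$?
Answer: $\frac{5673 \sqrt{37}}{4625} \approx 7.4611$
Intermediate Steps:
$I = -30$
$u{\left(p \right)} = \frac{-11 + p}{2 p}$
$\frac{93 \frac{1}{O{\left(5,I \right)}}}{u{\left(61 \right)}} = \frac{93 \frac{1}{\sqrt{5^{2} + \left(-30\right)^{2}}}}{\frac{1}{2} \cdot \frac{1}{61} \left(-11 + 61\right)} = \frac{93 \frac{1}{\sqrt{25 + 900}}}{\frac{1}{2} \cdot \frac{1}{61} \cdot 50} = \frac{93 \frac{1}{\sqrt{925}}}{\frac{25}{61}} = \frac{93}{5 \sqrt{37}} \cdot \frac{61}{25} = 93 \frac{\sqrt{37}}{185} \cdot \frac{61}{25} = \frac{93 \sqrt{37}}{185} \cdot \frac{61}{25} = \frac{5673 \sqrt{37}}{4625}$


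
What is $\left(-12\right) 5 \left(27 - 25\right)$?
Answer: $-120$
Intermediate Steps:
$\left(-12\right) 5 \left(27 - 25\right) = \left(-60\right) 2 = -120$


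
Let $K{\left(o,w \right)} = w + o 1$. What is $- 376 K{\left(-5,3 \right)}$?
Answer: $752$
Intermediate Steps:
$K{\left(o,w \right)} = o + w$ ($K{\left(o,w \right)} = w + o = o + w$)
$- 376 K{\left(-5,3 \right)} = - 376 \left(-5 + 3\right) = \left(-376\right) \left(-2\right) = 752$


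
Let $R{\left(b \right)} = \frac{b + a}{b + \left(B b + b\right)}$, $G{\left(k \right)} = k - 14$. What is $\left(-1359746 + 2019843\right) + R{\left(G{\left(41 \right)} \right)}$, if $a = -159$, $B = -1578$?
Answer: $\frac{2340703973}{3546} \approx 6.601 \cdot 10^{5}$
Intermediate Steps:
$G{\left(k \right)} = -14 + k$ ($G{\left(k \right)} = k - 14 = -14 + k$)
$R{\left(b \right)} = - \frac{-159 + b}{1576 b}$ ($R{\left(b \right)} = \frac{b - 159}{b + \left(- 1578 b + b\right)} = \frac{-159 + b}{b - 1577 b} = \frac{-159 + b}{\left(-1576\right) b} = \left(-159 + b\right) \left(- \frac{1}{1576 b}\right) = - \frac{-159 + b}{1576 b}$)
$\left(-1359746 + 2019843\right) + R{\left(G{\left(41 \right)} \right)} = \left(-1359746 + 2019843\right) + \frac{159 - \left(-14 + 41\right)}{1576 \left(-14 + 41\right)} = 660097 + \frac{159 - 27}{1576 \cdot 27} = 660097 + \frac{1}{1576} \cdot \frac{1}{27} \left(159 - 27\right) = 660097 + \frac{1}{1576} \cdot \frac{1}{27} \cdot 132 = 660097 + \frac{11}{3546} = \frac{2340703973}{3546}$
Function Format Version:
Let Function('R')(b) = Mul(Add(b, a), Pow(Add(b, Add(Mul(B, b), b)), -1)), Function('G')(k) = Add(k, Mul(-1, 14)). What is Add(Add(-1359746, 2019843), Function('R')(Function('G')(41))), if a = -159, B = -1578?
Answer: Rational(2340703973, 3546) ≈ 6.6010e+5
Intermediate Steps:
Function('G')(k) = Add(-14, k) (Function('G')(k) = Add(k, -14) = Add(-14, k))
Function('R')(b) = Mul(Rational(-1, 1576), Pow(b, -1), Add(-159, b)) (Function('R')(b) = Mul(Add(b, -159), Pow(Add(b, Add(Mul(-1578, b), b)), -1)) = Mul(Add(-159, b), Pow(Add(b, Mul(-1577, b)), -1)) = Mul(Add(-159, b), Pow(Mul(-1576, b), -1)) = Mul(Add(-159, b), Mul(Rational(-1, 1576), Pow(b, -1))) = Mul(Rational(-1, 1576), Pow(b, -1), Add(-159, b)))
Add(Add(-1359746, 2019843), Function('R')(Function('G')(41))) = Add(Add(-1359746, 2019843), Mul(Rational(1, 1576), Pow(Add(-14, 41), -1), Add(159, Mul(-1, Add(-14, 41))))) = Add(660097, Mul(Rational(1, 1576), Pow(27, -1), Add(159, Mul(-1, 27)))) = Add(660097, Mul(Rational(1, 1576), Rational(1, 27), Add(159, -27))) = Add(660097, Mul(Rational(1, 1576), Rational(1, 27), 132)) = Add(660097, Rational(11, 3546)) = Rational(2340703973, 3546)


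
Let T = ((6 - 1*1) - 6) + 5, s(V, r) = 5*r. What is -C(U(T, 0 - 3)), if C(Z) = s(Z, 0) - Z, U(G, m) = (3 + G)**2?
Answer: 49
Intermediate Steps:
T = 4 (T = ((6 - 1) - 6) + 5 = (5 - 6) + 5 = -1 + 5 = 4)
C(Z) = -Z (C(Z) = 5*0 - Z = 0 - Z = -Z)
-C(U(T, 0 - 3)) = -(-1)*(3 + 4)**2 = -(-1)*7**2 = -(-1)*49 = -1*(-49) = 49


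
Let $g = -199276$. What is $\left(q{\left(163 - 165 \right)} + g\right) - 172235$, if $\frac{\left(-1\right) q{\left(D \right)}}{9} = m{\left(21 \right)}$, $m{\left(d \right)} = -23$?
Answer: $-371304$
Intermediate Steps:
$q{\left(D \right)} = 207$ ($q{\left(D \right)} = \left(-9\right) \left(-23\right) = 207$)
$\left(q{\left(163 - 165 \right)} + g\right) - 172235 = \left(207 - 199276\right) - 172235 = -199069 - 172235 = -371304$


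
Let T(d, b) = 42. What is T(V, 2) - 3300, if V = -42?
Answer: -3258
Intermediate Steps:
T(V, 2) - 3300 = 42 - 3300 = -3258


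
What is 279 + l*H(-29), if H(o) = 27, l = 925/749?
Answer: 233946/749 ≈ 312.34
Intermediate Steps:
l = 925/749 (l = 925*(1/749) = 925/749 ≈ 1.2350)
279 + l*H(-29) = 279 + (925/749)*27 = 279 + 24975/749 = 233946/749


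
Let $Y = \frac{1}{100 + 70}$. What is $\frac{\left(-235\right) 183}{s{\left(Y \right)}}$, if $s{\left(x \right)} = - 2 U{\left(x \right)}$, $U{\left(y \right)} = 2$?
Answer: $\frac{43005}{4} \approx 10751.0$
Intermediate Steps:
$Y = \frac{1}{170} \approx 0.0058824$
$s{\left(x \right)} = -4$ ($s{\left(x \right)} = \left(-2\right) 2 = -4$)
$\frac{\left(-235\right) 183}{s{\left(Y \right)}} = \frac{\left(-235\right) 183}{-4} = \left(-43005\right) \left(- \frac{1}{4}\right) = \frac{43005}{4}$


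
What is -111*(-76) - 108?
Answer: 8328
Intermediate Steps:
-111*(-76) - 108 = 8436 - 108 = 8328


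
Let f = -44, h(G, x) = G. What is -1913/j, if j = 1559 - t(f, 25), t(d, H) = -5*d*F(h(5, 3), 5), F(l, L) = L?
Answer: -1913/459 ≈ -4.1678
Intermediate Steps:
t(d, H) = -25*d (t(d, H) = -5*d*5 = -25*d)
j = 459 (j = 1559 - (-25)*(-44) = 1559 - 1*1100 = 1559 - 1100 = 459)
-1913/j = -1913/459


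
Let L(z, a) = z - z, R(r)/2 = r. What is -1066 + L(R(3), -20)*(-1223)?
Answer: -1066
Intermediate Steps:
R(r) = 2*r
L(z, a) = 0
-1066 + L(R(3), -20)*(-1223) = -1066 + 0*(-1223) = -1066 + 0 = -1066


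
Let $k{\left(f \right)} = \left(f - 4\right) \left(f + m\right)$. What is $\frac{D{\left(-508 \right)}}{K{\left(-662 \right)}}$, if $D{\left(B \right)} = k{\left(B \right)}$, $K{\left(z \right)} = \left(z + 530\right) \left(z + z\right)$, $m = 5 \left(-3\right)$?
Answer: $\frac{16736}{10923} \approx 1.5322$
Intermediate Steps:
$m = -15$
$K{\left(z \right)} = 2 z \left(530 + z\right)$ ($K{\left(z \right)} = \left(530 + z\right) 2 z = 2 z \left(530 + z\right)$)
$k{\left(f \right)} = \left(-15 + f\right) \left(-4 + f\right)$ ($k{\left(f \right)} = \left(f - 4\right) \left(f - 15\right) = \left(-4 + f\right) \left(-15 + f\right) = \left(-15 + f\right) \left(-4 + f\right)$)
$D{\left(B \right)} = 60 + B^{2} - 19 B$
$\frac{D{\left(-508 \right)}}{K{\left(-662 \right)}} = \frac{60 + \left(-508\right)^{2} - -9652}{2 \left(-662\right) \left(530 - 662\right)} = \frac{60 + 258064 + 9652}{2 \left(-662\right) \left(-132\right)} = \frac{267776}{174768} = 267776 \cdot \frac{1}{174768} = \frac{16736}{10923}$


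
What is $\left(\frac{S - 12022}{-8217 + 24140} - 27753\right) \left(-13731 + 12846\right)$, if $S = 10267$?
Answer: $\frac{391092804990}{15923} \approx 2.4562 \cdot 10^{7}$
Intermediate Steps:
$\left(\frac{S - 12022}{-8217 + 24140} - 27753\right) \left(-13731 + 12846\right) = \left(\frac{10267 - 12022}{-8217 + 24140} - 27753\right) \left(-13731 + 12846\right) = \left(- \frac{1755}{15923} - 27753\right) \left(-885\right) = \left(- \frac{441912774}{15923}\right) \left(-885\right) = \frac{391092804990}{15923}$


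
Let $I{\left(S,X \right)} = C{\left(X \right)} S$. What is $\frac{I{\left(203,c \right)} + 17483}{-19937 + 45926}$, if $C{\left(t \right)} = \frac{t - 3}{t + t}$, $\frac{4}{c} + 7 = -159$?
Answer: $\frac{40295}{34652} \approx 1.1628$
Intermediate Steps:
$c = - \frac{2}{83}$ ($c = \frac{4}{-7 - 159} = \frac{4}{-166} = 4 \left(- \frac{1}{166}\right) = - \frac{2}{83} \approx -0.024096$)
$C{\left(t \right)} = \frac{-3 + t}{2 t}$
$I{\left(S,X \right)} = \frac{S \left(-3 + X\right)}{2 X}$ ($I{\left(S,X \right)} = \frac{-3 + X}{2 X} S = \frac{S \left(-3 + X\right)}{2 X}$)
$\frac{I{\left(203,c \right)} + 17483}{-19937 + 45926} = \frac{\frac{1}{2} \cdot 203 \frac{1}{- \frac{2}{83}} \left(-3 - \frac{2}{83}\right) + 17483}{-19937 + 45926} = \frac{\frac{1}{2} \cdot 203 \left(- \frac{83}{2}\right) \left(- \frac{251}{83}\right) + 17483}{25989} = \left(\frac{50953}{4} + 17483\right) \frac{1}{25989} = \frac{120885}{4} \cdot \frac{1}{25989} = \frac{40295}{34652}$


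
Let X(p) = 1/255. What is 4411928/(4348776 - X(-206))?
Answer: 1125041640/1108937879 ≈ 1.0145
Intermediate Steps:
X(p) = 1/255
4411928/(4348776 - X(-206)) = 4411928/(4348776 - 1*1/255) = 4411928/(4348776 - 1/255) = 4411928/(1108937879/255) = 4411928*(255/1108937879) = 1125041640/1108937879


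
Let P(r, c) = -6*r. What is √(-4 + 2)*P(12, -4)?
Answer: -72*I*√2 ≈ -101.82*I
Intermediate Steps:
√(-4 + 2)*P(12, -4) = √(-4 + 2)*(-6*12) = √(-2)*(-72) = (I*√2)*(-72) = -72*I*√2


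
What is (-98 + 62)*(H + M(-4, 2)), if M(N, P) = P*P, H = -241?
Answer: 8532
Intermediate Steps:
M(N, P) = P²
(-98 + 62)*(H + M(-4, 2)) = (-98 + 62)*(-241 + 2²) = -36*(-241 + 4) = -36*(-237) = 8532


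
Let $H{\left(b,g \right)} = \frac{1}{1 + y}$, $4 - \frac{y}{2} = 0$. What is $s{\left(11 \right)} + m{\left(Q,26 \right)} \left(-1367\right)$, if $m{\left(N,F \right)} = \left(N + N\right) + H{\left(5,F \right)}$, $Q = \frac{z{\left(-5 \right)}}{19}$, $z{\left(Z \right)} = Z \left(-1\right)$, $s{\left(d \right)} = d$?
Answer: $- \frac{147122}{171} \approx -860.36$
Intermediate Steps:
$y = 8$ ($y = 8 - 0 = 8 + 0 = 8$)
$H{\left(b,g \right)} = \frac{1}{9}$ ($H{\left(b,g \right)} = \frac{1}{1 + 8} = \frac{1}{9}$)
$z{\left(Z \right)} = - Z$
$Q = \frac{5}{19}$ ($Q = \frac{\left(-1\right) \left(-5\right)}{19} = 5 \cdot \frac{1}{19} = \frac{5}{19} \approx 0.26316$)
$m{\left(N,F \right)} = \frac{1}{9} + 2 N$ ($m{\left(N,F \right)} = \left(N + N\right) + \frac{1}{9} = 2 N + \frac{1}{9} = \frac{1}{9} + 2 N$)
$s{\left(11 \right)} + m{\left(Q,26 \right)} \left(-1367\right) = 11 + \left(\frac{1}{9} + 2 \cdot \frac{5}{19}\right) \left(-1367\right) = 11 + \left(\frac{1}{9} + \frac{10}{19}\right) \left(-1367\right) = 11 + \frac{109}{171} \left(-1367\right) = 11 - \frac{149003}{171} = - \frac{147122}{171}$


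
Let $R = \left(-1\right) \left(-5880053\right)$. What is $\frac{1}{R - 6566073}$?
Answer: $- \frac{1}{686020} \approx -1.4577 \cdot 10^{-6}$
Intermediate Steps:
$R = 5880053$
$\frac{1}{R - 6566073} = \frac{1}{5880053 - 6566073} = \frac{1}{-686020} = - \frac{1}{686020}$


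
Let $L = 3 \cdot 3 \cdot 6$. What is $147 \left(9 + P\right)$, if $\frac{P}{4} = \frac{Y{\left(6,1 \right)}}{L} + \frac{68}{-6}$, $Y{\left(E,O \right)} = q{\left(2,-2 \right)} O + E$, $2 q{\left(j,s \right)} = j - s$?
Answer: $- \frac{47285}{9} \approx -5253.9$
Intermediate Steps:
$L = 54$ ($L = 9 \cdot 6 = 54$)
$q{\left(j,s \right)} = \frac{j}{2} - \frac{s}{2}$ ($q{\left(j,s \right)} = \frac{j - s}{2} = \frac{j}{2} - \frac{s}{2}$)
$Y{\left(E,O \right)} = E + 2 O$ ($Y{\left(E,O \right)} = \left(\frac{1}{2} \cdot 2 - -1\right) O + E = \left(1 + 1\right) O + E = 2 O + E = E + 2 O$)
$P = - \frac{1208}{27}$ ($P = 4 \left(\frac{6 + 2 \cdot 1}{54} + \frac{68}{-6}\right) = 4 \left(\left(6 + 2\right) \frac{1}{54} + 68 \left(- \frac{1}{6}\right)\right) = 4 \left(8 \cdot \frac{1}{54} - \frac{34}{3}\right) = 4 \left(\frac{4}{27} - \frac{34}{3}\right) = 4 \left(- \frac{302}{27}\right) = - \frac{1208}{27} \approx -44.741$)
$147 \left(9 + P\right) = 147 \left(9 - \frac{1208}{27}\right) = 147 \left(- \frac{965}{27}\right) = - \frac{47285}{9}$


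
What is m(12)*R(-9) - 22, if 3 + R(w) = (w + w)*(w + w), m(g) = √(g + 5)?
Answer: -22 + 321*√17 ≈ 1301.5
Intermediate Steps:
m(g) = √(5 + g)
R(w) = -3 + 4*w² (R(w) = -3 + (w + w)*(w + w) = -3 + (2*w)*(2*w) = -3 + 4*w²)
m(12)*R(-9) - 22 = √(5 + 12)*(-3 + 4*(-9)²) - 22 = √17*(-3 + 4*81) - 22 = √17*(-3 + 324) - 22 = √17*321 - 22 = 321*√17 - 22 = -22 + 321*√17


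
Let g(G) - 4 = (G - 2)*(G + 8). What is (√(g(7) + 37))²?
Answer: 116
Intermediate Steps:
g(G) = 4 + (-2 + G)*(8 + G) (g(G) = 4 + (G - 2)*(G + 8) = 4 + (-2 + G)*(8 + G))
(√(g(7) + 37))² = (√((-12 + 7² + 6*7) + 37))² = (√((-12 + 49 + 42) + 37))² = (√(79 + 37))² = (√116)² = (2*√29)² = 116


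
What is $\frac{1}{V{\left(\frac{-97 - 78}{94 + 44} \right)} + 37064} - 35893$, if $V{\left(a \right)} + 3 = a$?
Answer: $- \frac{183565523861}{5114243} \approx -35893.0$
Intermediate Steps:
$V{\left(a \right)} = -3 + a$
$\frac{1}{V{\left(\frac{-97 - 78}{94 + 44} \right)} + 37064} - 35893 = \frac{1}{\left(-3 + \frac{-97 - 78}{94 + 44}\right) + 37064} - 35893 = \frac{1}{\left(-3 - \frac{175}{138}\right) + 37064} - 35893 = \frac{1}{- \frac{589}{138} + 37064} - 35893 = \frac{1}{\frac{5114243}{138}} - 35893 = \frac{138}{5114243} - 35893 = - \frac{183565523861}{5114243}$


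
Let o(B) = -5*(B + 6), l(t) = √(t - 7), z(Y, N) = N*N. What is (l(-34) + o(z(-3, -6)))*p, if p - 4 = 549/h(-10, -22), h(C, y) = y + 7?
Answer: 6846 - 163*I*√41/5 ≈ 6846.0 - 208.74*I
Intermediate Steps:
z(Y, N) = N²
h(C, y) = 7 + y
l(t) = √(-7 + t)
p = -163/5 (p = 4 + 549/(7 - 22) = 4 + 549/(-15) = 4 + 549*(-1/15) = 4 - 183/5 = -163/5 ≈ -32.600)
o(B) = -30 - 5*B (o(B) = -5*(6 + B) = -30 - 5*B)
(l(-34) + o(z(-3, -6)))*p = (√(-7 - 34) + (-30 - 5*(-6)²))*(-163/5) = (√(-41) + (-30 - 5*36))*(-163/5) = (I*√41 + (-30 - 180))*(-163/5) = (I*√41 - 210)*(-163/5) = (-210 + I*√41)*(-163/5) = 6846 - 163*I*√41/5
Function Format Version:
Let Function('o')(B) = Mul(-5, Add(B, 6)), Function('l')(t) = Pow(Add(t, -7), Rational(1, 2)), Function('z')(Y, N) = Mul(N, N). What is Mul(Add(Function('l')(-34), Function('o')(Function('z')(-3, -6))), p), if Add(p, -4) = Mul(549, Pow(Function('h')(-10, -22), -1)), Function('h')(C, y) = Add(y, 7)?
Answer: Add(6846, Mul(Rational(-163, 5), I, Pow(41, Rational(1, 2)))) ≈ Add(6846.0, Mul(-208.74, I))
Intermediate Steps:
Function('z')(Y, N) = Pow(N, 2)
Function('h')(C, y) = Add(7, y)
Function('l')(t) = Pow(Add(-7, t), Rational(1, 2))
p = Rational(-163, 5) (p = Add(4, Mul(549, Pow(Add(7, -22), -1))) = Add(4, Mul(549, Pow(-15, -1))) = Add(4, Mul(549, Rational(-1, 15))) = Add(4, Rational(-183, 5)) = Rational(-163, 5) ≈ -32.600)
Function('o')(B) = Add(-30, Mul(-5, B)) (Function('o')(B) = Mul(-5, Add(6, B)) = Add(-30, Mul(-5, B)))
Mul(Add(Function('l')(-34), Function('o')(Function('z')(-3, -6))), p) = Mul(Add(Pow(Add(-7, -34), Rational(1, 2)), Add(-30, Mul(-5, Pow(-6, 2)))), Rational(-163, 5)) = Mul(Add(Pow(-41, Rational(1, 2)), Add(-30, Mul(-5, 36))), Rational(-163, 5)) = Mul(Add(Mul(I, Pow(41, Rational(1, 2))), Add(-30, -180)), Rational(-163, 5)) = Mul(Add(Mul(I, Pow(41, Rational(1, 2))), -210), Rational(-163, 5)) = Mul(Add(-210, Mul(I, Pow(41, Rational(1, 2)))), Rational(-163, 5)) = Add(6846, Mul(Rational(-163, 5), I, Pow(41, Rational(1, 2))))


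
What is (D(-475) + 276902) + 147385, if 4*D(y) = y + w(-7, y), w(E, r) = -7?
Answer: 848333/2 ≈ 4.2417e+5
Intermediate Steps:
D(y) = -7/4 + y/4 (D(y) = (y - 7)/4 = (-7 + y)/4 = -7/4 + y/4)
(D(-475) + 276902) + 147385 = ((-7/4 + (1/4)*(-475)) + 276902) + 147385 = ((-7/4 - 475/4) + 276902) + 147385 = (-241/2 + 276902) + 147385 = 553563/2 + 147385 = 848333/2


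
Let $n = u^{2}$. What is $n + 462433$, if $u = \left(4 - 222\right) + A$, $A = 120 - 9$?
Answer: $473882$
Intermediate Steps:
$A = 111$
$u = -107$ ($u = \left(4 - 222\right) + 111 = -218 + 111 = -107$)
$n = 11449$ ($n = \left(-107\right)^{2} = 11449$)
$n + 462433 = 11449 + 462433 = 473882$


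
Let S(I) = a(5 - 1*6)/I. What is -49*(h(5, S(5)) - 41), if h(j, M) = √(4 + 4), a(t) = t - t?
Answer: 2009 - 98*√2 ≈ 1870.4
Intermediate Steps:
a(t) = 0
S(I) = 0 (S(I) = 0/I = 0)
h(j, M) = 2*√2 (h(j, M) = √8 = 2*√2)
-49*(h(5, S(5)) - 41) = -49*(2*√2 - 41) = -49*(-41 + 2*√2) = 2009 - 98*√2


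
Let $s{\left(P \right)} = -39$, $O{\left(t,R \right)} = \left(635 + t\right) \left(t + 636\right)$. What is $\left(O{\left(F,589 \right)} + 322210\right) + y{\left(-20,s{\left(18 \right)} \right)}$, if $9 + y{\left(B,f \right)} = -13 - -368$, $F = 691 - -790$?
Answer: $4802128$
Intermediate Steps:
$F = 1481$ ($F = 691 + 790 = 1481$)
$O{\left(t,R \right)} = \left(635 + t\right) \left(636 + t\right)$
$y{\left(B,f \right)} = 346$ ($y{\left(B,f \right)} = -9 - -355 = -9 + \left(-13 + 368\right) = -9 + 355 = 346$)
$\left(O{\left(F,589 \right)} + 322210\right) + y{\left(-20,s{\left(18 \right)} \right)} = \left(\left(403860 + 1481^{2} + 1271 \cdot 1481\right) + 322210\right) + 346 = \left(\left(403860 + 2193361 + 1882351\right) + 322210\right) + 346 = \left(4479572 + 322210\right) + 346 = 4801782 + 346 = 4802128$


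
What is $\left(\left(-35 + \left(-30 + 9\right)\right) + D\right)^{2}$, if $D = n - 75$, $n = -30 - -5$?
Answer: $24336$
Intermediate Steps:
$n = -25$ ($n = -30 + 5 = -25$)
$D = -100$ ($D = -25 - 75 = -100$)
$\left(\left(-35 + \left(-30 + 9\right)\right) + D\right)^{2} = \left(\left(-35 + \left(-30 + 9\right)\right) - 100\right)^{2} = \left(\left(-35 - 21\right) - 100\right)^{2} = \left(-56 - 100\right)^{2} = \left(-156\right)^{2} = 24336$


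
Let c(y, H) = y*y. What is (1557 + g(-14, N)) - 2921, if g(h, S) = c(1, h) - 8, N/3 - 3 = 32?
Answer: -1371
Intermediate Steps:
N = 105 (N = 9 + 3*32 = 9 + 96 = 105)
c(y, H) = y²
g(h, S) = -7 (g(h, S) = 1² - 8 = 1 - 8 = -7)
(1557 + g(-14, N)) - 2921 = (1557 - 7) - 2921 = 1550 - 2921 = -1371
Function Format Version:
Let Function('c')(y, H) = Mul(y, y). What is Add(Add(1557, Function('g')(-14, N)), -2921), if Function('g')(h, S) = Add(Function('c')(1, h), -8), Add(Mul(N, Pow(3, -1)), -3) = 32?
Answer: -1371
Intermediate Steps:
N = 105 (N = Add(9, Mul(3, 32)) = Add(9, 96) = 105)
Function('c')(y, H) = Pow(y, 2)
Function('g')(h, S) = -7 (Function('g')(h, S) = Add(Pow(1, 2), -8) = Add(1, -8) = -7)
Add(Add(1557, Function('g')(-14, N)), -2921) = Add(Add(1557, -7), -2921) = Add(1550, -2921) = -1371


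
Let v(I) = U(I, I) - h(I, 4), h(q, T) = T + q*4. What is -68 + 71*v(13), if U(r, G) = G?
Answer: -3121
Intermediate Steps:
h(q, T) = T + 4*q
v(I) = -4 - 3*I (v(I) = I - (4 + 4*I) = I + (-4 - 4*I) = -4 - 3*I)
-68 + 71*v(13) = -68 + 71*(-4 - 3*13) = -68 + 71*(-4 - 39) = -68 + 71*(-43) = -68 - 3053 = -3121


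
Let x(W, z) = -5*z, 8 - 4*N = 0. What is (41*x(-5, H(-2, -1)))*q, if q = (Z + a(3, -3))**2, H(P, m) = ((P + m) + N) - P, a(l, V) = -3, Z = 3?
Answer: 0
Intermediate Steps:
N = 2 (N = 2 - 1/4*0 = 2 + 0 = 2)
H(P, m) = 2 + m (H(P, m) = ((P + m) + 2) - P = (2 + P + m) - P = 2 + m)
q = 0 (q = (3 - 3)**2 = 0**2 = 0)
(41*x(-5, H(-2, -1)))*q = (41*(-5*(2 - 1)))*0 = (41*(-5*1))*0 = (41*(-5))*0 = -205*0 = 0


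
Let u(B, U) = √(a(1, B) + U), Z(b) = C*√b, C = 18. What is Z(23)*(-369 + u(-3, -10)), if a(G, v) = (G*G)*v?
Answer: 18*√23*(-369 + I*√13) ≈ -31854.0 + 311.25*I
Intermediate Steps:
a(G, v) = v*G² (a(G, v) = G²*v = v*G²)
Z(b) = 18*√b
u(B, U) = √(B + U) (u(B, U) = √(B*1² + U) = √(B*1 + U) = √(B + U))
Z(23)*(-369 + u(-3, -10)) = (18*√23)*(-369 + √(-3 - 10)) = (18*√23)*(-369 + √(-13)) = (18*√23)*(-369 + I*√13) = 18*√23*(-369 + I*√13)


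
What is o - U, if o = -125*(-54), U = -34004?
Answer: 40754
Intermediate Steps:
o = 6750
o - U = 6750 - 1*(-34004) = 6750 + 34004 = 40754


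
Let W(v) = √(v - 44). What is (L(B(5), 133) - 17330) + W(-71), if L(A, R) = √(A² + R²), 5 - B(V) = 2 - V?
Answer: -17330 + √17753 + I*√115 ≈ -17197.0 + 10.724*I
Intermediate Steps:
B(V) = 3 + V (B(V) = 5 - (2 - V) = 5 + (-2 + V) = 3 + V)
W(v) = √(-44 + v)
(L(B(5), 133) - 17330) + W(-71) = (√((3 + 5)² + 133²) - 17330) + √(-44 - 71) = (√(8² + 17689) - 17330) + √(-115) = (√(64 + 17689) - 17330) + I*√115 = (√17753 - 17330) + I*√115 = (-17330 + √17753) + I*√115 = -17330 + √17753 + I*√115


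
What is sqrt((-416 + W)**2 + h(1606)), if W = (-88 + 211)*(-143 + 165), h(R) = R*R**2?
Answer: 2*sqrt(1036874279) ≈ 64401.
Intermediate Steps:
h(R) = R**3
W = 2706 (W = 123*22 = 2706)
sqrt((-416 + W)**2 + h(1606)) = sqrt((-416 + 2706)**2 + 1606**3) = sqrt(2290**2 + 4142253016) = sqrt(5244100 + 4142253016) = sqrt(4147497116) = 2*sqrt(1036874279)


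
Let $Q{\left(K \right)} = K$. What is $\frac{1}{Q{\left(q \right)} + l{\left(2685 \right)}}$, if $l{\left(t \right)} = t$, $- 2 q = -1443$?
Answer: $\frac{2}{6813} \approx 0.00029356$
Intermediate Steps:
$q = \frac{1443}{2}$ ($q = \left(- \frac{1}{2}\right) \left(-1443\right) = \frac{1443}{2} \approx 721.5$)
$\frac{1}{Q{\left(q \right)} + l{\left(2685 \right)}} = \frac{1}{\frac{1443}{2} + 2685} = \frac{1}{\frac{6813}{2}} = \frac{2}{6813}$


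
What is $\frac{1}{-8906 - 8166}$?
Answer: $- \frac{1}{17072} \approx -5.8575 \cdot 10^{-5}$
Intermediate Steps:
$\frac{1}{-8906 - 8166} = \frac{1}{-17072} = - \frac{1}{17072}$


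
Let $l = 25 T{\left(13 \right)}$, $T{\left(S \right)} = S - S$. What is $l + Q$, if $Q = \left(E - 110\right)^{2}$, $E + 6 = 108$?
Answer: $64$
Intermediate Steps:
$T{\left(S \right)} = 0$
$E = 102$ ($E = -6 + 108 = 102$)
$l = 0$ ($l = 25 \cdot 0 = 0$)
$Q = 64$ ($Q = \left(102 - 110\right)^{2} = \left(-8\right)^{2} = 64$)
$l + Q = 0 + 64 = 64$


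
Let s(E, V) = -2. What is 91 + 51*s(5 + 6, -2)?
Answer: -11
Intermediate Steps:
91 + 51*s(5 + 6, -2) = 91 + 51*(-2) = 91 - 102 = -11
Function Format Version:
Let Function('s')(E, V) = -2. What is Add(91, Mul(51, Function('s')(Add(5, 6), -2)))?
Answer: -11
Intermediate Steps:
Add(91, Mul(51, Function('s')(Add(5, 6), -2))) = Add(91, Mul(51, -2)) = Add(91, -102) = -11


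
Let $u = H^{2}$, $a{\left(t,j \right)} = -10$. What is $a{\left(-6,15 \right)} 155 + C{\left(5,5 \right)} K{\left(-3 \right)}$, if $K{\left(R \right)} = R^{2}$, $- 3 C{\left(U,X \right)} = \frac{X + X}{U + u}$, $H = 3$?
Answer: $- \frac{10865}{7} \approx -1552.1$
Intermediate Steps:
$u = 9$ ($u = 3^{2} = 9$)
$C{\left(U,X \right)} = - \frac{2 X}{3 \left(9 + U\right)}$ ($C{\left(U,X \right)} = - \frac{\left(X + X\right) \frac{1}{U + 9}}{3} = - \frac{2 X \frac{1}{9 + U}}{3} = - \frac{2 X}{3 \left(9 + U\right)}$)
$a{\left(-6,15 \right)} 155 + C{\left(5,5 \right)} K{\left(-3 \right)} = \left(-10\right) 155 + \left(-2\right) 5 \frac{1}{27 + 3 \cdot 5} \left(-3\right)^{2} = -1550 + \left(-2\right) 5 \frac{1}{27 + 15} \cdot 9 = -1550 + \left(-2\right) 5 \cdot \frac{1}{42} \cdot 9 = -1550 - \frac{15}{7} = - \frac{10865}{7}$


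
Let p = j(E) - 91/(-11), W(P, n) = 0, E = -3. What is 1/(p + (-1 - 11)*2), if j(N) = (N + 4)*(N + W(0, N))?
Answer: -11/206 ≈ -0.053398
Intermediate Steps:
j(N) = N*(4 + N) (j(N) = (N + 4)*(N + 0) = (4 + N)*N = N*(4 + N))
p = 58/11 (p = -3*(4 - 3) - 91/(-11) = -3*1 - 91*(-1)/11 = -3 - 7*(-13/11) = -3 + 91/11 = 58/11 ≈ 5.2727)
1/(p + (-1 - 11)*2) = 1/(58/11 + (-1 - 11)*2) = 1/(58/11 - 12*2) = 1/(58/11 - 24) = 1/(-206/11) = -11/206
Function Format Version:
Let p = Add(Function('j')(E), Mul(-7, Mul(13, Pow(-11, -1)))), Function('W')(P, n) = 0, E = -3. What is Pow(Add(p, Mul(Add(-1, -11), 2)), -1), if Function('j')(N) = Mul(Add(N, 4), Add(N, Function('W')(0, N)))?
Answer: Rational(-11, 206) ≈ -0.053398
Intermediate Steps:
Function('j')(N) = Mul(N, Add(4, N)) (Function('j')(N) = Mul(Add(N, 4), Add(N, 0)) = Mul(Add(4, N), N) = Mul(N, Add(4, N)))
p = Rational(58, 11) (p = Add(Mul(-3, Add(4, -3)), Mul(-7, Mul(13, Pow(-11, -1)))) = Add(Mul(-3, 1), Mul(-7, Mul(13, Rational(-1, 11)))) = Add(-3, Mul(-7, Rational(-13, 11))) = Add(-3, Rational(91, 11)) = Rational(58, 11) ≈ 5.2727)
Pow(Add(p, Mul(Add(-1, -11), 2)), -1) = Pow(Add(Rational(58, 11), Mul(Add(-1, -11), 2)), -1) = Pow(Add(Rational(58, 11), Mul(-12, 2)), -1) = Pow(Add(Rational(58, 11), -24), -1) = Pow(Rational(-206, 11), -1) = Rational(-11, 206)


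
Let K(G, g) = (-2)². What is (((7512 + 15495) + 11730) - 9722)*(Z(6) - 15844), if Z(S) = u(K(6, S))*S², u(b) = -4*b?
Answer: -410746300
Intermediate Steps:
K(G, g) = 4
Z(S) = -16*S² (Z(S) = (-4*4)*S² = -16*S²)
(((7512 + 15495) + 11730) - 9722)*(Z(6) - 15844) = (((7512 + 15495) + 11730) - 9722)*(-16*6² - 15844) = ((23007 + 11730) - 9722)*(-16*36 - 15844) = (34737 - 9722)*(-576 - 15844) = 25015*(-16420) = -410746300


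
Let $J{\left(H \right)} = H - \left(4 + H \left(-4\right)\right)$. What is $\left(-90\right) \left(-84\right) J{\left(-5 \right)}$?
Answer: $-219240$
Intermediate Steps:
$J{\left(H \right)} = -4 + 5 H$ ($J{\left(H \right)} = H - \left(4 - 4 H\right) = H + \left(-4 + 4 H\right) = -4 + 5 H$)
$\left(-90\right) \left(-84\right) J{\left(-5 \right)} = \left(-90\right) \left(-84\right) \left(-4 + 5 \left(-5\right)\right) = 7560 \left(-4 - 25\right) = 7560 \left(-29\right) = -219240$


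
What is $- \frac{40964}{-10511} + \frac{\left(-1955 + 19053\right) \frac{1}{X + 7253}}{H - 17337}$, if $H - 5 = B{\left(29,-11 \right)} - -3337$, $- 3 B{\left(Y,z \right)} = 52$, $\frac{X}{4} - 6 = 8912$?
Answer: $\frac{73916468297666}{18966450182975} \approx 3.8972$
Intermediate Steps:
$X = 35672$ ($X = 24 + 4 \cdot 8912 = 24 + 35648 = 35672$)
$B{\left(Y,z \right)} = - \frac{52}{3}$ ($B{\left(Y,z \right)} = \left(- \frac{1}{3}\right) 52 = - \frac{52}{3}$)
$H = \frac{9974}{3}$ ($H = 5 - - \frac{9959}{3} = 5 + \left(- \frac{52}{3} + 3337\right) = 5 + \frac{9959}{3} = \frac{9974}{3} \approx 3324.7$)
$- \frac{40964}{-10511} + \frac{\left(-1955 + 19053\right) \frac{1}{X + 7253}}{H - 17337} = - \frac{40964}{-10511} + \frac{\left(-1955 + 19053\right) \frac{1}{35672 + 7253}}{\frac{9974}{3} - 17337} = \left(-40964\right) \left(- \frac{1}{10511}\right) + \frac{17098 \cdot \frac{1}{42925}}{- \frac{42037}{3}} = \frac{40964}{10511} + 17098 \cdot \frac{1}{42925} \left(- \frac{3}{42037}\right) = \frac{40964}{10511} + \frac{17098}{42925} \left(- \frac{3}{42037}\right) = \frac{40964}{10511} - \frac{51294}{1804438225} = \frac{73916468297666}{18966450182975}$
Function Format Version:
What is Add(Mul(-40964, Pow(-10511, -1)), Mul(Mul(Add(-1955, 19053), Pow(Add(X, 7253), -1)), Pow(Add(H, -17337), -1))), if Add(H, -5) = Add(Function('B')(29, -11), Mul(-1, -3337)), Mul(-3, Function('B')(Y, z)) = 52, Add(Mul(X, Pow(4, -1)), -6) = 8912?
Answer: Rational(73916468297666, 18966450182975) ≈ 3.8972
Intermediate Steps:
X = 35672 (X = Add(24, Mul(4, 8912)) = Add(24, 35648) = 35672)
Function('B')(Y, z) = Rational(-52, 3) (Function('B')(Y, z) = Mul(Rational(-1, 3), 52) = Rational(-52, 3))
H = Rational(9974, 3) (H = Add(5, Add(Rational(-52, 3), Mul(-1, -3337))) = Add(5, Add(Rational(-52, 3), 3337)) = Add(5, Rational(9959, 3)) = Rational(9974, 3) ≈ 3324.7)
Add(Mul(-40964, Pow(-10511, -1)), Mul(Mul(Add(-1955, 19053), Pow(Add(X, 7253), -1)), Pow(Add(H, -17337), -1))) = Add(Mul(-40964, Pow(-10511, -1)), Mul(Mul(Add(-1955, 19053), Pow(Add(35672, 7253), -1)), Pow(Add(Rational(9974, 3), -17337), -1))) = Add(Mul(-40964, Rational(-1, 10511)), Mul(Mul(17098, Pow(42925, -1)), Pow(Rational(-42037, 3), -1))) = Add(Rational(40964, 10511), Mul(Mul(17098, Rational(1, 42925)), Rational(-3, 42037))) = Add(Rational(40964, 10511), Mul(Rational(17098, 42925), Rational(-3, 42037))) = Add(Rational(40964, 10511), Rational(-51294, 1804438225)) = Rational(73916468297666, 18966450182975)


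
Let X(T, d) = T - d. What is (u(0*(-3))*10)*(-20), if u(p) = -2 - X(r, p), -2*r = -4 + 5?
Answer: 300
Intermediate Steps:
r = -1/2 (r = -(-4 + 5)/2 = -1/2*1 = -1/2 ≈ -0.50000)
u(p) = -3/2 + p (u(p) = -2 - (-1/2 - p) = -2 + (1/2 + p) = -3/2 + p)
(u(0*(-3))*10)*(-20) = ((-3/2 + 0*(-3))*10)*(-20) = ((-3/2 + 0)*10)*(-20) = -3/2*10*(-20) = -15*(-20) = 300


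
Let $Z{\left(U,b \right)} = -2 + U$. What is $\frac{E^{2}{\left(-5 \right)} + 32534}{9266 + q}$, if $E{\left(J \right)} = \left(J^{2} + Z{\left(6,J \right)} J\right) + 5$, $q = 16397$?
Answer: $\frac{32634}{25663} \approx 1.2716$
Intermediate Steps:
$E{\left(J \right)} = 5 + J^{2} + 4 J$ ($E{\left(J \right)} = \left(J^{2} + \left(-2 + 6\right) J\right) + 5 = \left(J^{2} + 4 J\right) + 5 = 5 + J^{2} + 4 J$)
$\frac{E^{2}{\left(-5 \right)} + 32534}{9266 + q} = \frac{\left(5 + \left(-5\right)^{2} + 4 \left(-5\right)\right)^{2} + 32534}{9266 + 16397} = \frac{\left(5 + 25 - 20\right)^{2} + 32534}{25663} = \left(10^{2} + 32534\right) \frac{1}{25663} = \left(100 + 32534\right) \frac{1}{25663} = 32634 \cdot \frac{1}{25663} = \frac{32634}{25663}$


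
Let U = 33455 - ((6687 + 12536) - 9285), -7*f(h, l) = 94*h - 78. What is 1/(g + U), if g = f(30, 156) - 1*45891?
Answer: -7/159360 ≈ -4.3926e-5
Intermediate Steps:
f(h, l) = 78/7 - 94*h/7 (f(h, l) = -(94*h - 78)/7 = -(-78 + 94*h)/7 = 78/7 - 94*h/7)
U = 23517 (U = 33455 - (19223 - 9285) = 33455 - 1*9938 = 33455 - 9938 = 23517)
g = -323979/7 (g = (78/7 - 94/7*30) - 1*45891 = (78/7 - 2820/7) - 45891 = -2742/7 - 45891 = -323979/7 ≈ -46283.)
1/(g + U) = 1/(-323979/7 + 23517) = 1/(-159360/7) = -7/159360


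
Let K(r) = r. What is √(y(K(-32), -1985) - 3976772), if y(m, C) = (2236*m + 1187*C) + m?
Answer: I*√6404551 ≈ 2530.7*I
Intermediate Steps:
y(m, C) = 1187*C + 2237*m (y(m, C) = (1187*C + 2236*m) + m = 1187*C + 2237*m)
√(y(K(-32), -1985) - 3976772) = √((1187*(-1985) + 2237*(-32)) - 3976772) = √((-2356195 - 71584) - 3976772) = √(-2427779 - 3976772) = √(-6404551) = I*√6404551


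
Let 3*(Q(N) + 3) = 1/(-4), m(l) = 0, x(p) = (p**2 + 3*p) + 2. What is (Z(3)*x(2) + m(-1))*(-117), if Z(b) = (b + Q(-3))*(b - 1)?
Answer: 234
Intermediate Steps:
x(p) = 2 + p**2 + 3*p
Q(N) = -37/12 (Q(N) = -3 + (1/3)/(-4) = -3 + (1/3)*(-1/4) = -3 - 1/12 = -37/12)
Z(b) = (-1 + b)*(-37/12 + b) (Z(b) = (b - 37/12)*(b - 1) = (-37/12 + b)*(-1 + b) = (-1 + b)*(-37/12 + b))
(Z(3)*x(2) + m(-1))*(-117) = ((37/12 + 3**2 - 49/12*3)*(2 + 2**2 + 3*2) + 0)*(-117) = ((37/12 + 9 - 49/4)*(2 + 4 + 6) + 0)*(-117) = (-1/6*12 + 0)*(-117) = (-2 + 0)*(-117) = -2*(-117) = 234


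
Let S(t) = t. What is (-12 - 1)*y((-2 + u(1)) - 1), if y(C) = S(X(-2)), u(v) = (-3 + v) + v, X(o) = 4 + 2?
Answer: -78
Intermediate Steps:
X(o) = 6
u(v) = -3 + 2*v
y(C) = 6
(-12 - 1)*y((-2 + u(1)) - 1) = (-12 - 1)*6 = -13*6 = -78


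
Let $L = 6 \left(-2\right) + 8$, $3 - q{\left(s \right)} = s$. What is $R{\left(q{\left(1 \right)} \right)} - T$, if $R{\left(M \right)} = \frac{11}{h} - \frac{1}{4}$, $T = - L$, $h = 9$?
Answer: $- \frac{109}{36} \approx -3.0278$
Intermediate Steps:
$q{\left(s \right)} = 3 - s$
$L = -4$ ($L = -12 + 8 = -4$)
$T = 4$ ($T = \left(-1\right) \left(-4\right) = 4$)
$R{\left(M \right)} = \frac{35}{36}$ ($R{\left(M \right)} = \frac{11}{9} - \frac{1}{4} = \frac{35}{36}$)
$R{\left(q{\left(1 \right)} \right)} - T = \frac{35}{36} - 4 = - \frac{109}{36}$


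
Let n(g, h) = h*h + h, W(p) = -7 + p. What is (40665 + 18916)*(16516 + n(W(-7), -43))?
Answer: 1091643082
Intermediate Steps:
n(g, h) = h + h² (n(g, h) = h² + h = h + h²)
(40665 + 18916)*(16516 + n(W(-7), -43)) = (40665 + 18916)*(16516 - 43*(1 - 43)) = 59581*(16516 - 43*(-42)) = 59581*(16516 + 1806) = 59581*18322 = 1091643082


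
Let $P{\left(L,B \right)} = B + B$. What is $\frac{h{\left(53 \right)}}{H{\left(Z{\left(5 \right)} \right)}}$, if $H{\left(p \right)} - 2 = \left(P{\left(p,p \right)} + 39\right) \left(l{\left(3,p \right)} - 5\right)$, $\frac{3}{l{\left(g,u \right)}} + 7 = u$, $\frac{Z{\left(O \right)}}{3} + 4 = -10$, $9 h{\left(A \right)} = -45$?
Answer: $- \frac{245}{11258} \approx -0.021762$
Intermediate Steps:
$h{\left(A \right)} = -5$ ($h{\left(A \right)} = \frac{1}{9} \left(-45\right) = -5$)
$Z{\left(O \right)} = -42$ ($Z{\left(O \right)} = -12 + 3 \left(-10\right) = -12 - 30 = -42$)
$l{\left(g,u \right)} = \frac{3}{-7 + u}$
$P{\left(L,B \right)} = 2 B$
$H{\left(p \right)} = 2 + \left(-5 + \frac{3}{-7 + p}\right) \left(39 + 2 p\right)$ ($H{\left(p \right)} = 2 + \left(2 p + 39\right) \left(\frac{3}{-7 + p} - 5\right) = 2 + \left(39 + 2 p\right) \left(-5 + \frac{3}{-7 + p}\right) = 2 + \left(-5 + \frac{3}{-7 + p}\right) \left(39 + 2 p\right)$)
$\frac{h{\left(53 \right)}}{H{\left(Z{\left(5 \right)} \right)}} = - \frac{5}{\frac{1}{-7 - 42} \left(1468 - -4914 - 10 \left(-42\right)^{2}\right)} = - \frac{5}{\frac{1}{-49} \left(1468 + 4914 - 17640\right)} = - \frac{5}{\left(- \frac{1}{49}\right) \left(1468 + 4914 - 17640\right)} = - \frac{5}{\left(- \frac{1}{49}\right) \left(-11258\right)} = - \frac{5}{\frac{11258}{49}} = \left(-5\right) \frac{49}{11258} = - \frac{245}{11258}$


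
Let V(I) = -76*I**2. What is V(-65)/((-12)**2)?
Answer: -80275/36 ≈ -2229.9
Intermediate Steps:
V(-65)/((-12)**2) = (-76*(-65)**2)/((-12)**2) = -76*4225/144 = -321100*1/144 = -80275/36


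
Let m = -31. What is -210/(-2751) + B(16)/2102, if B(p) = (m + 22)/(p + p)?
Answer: 671461/8811584 ≈ 0.076202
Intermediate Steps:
B(p) = -9/(2*p) (B(p) = (-31 + 22)/(p + p) = -9*1/(2*p) = -9/(2*p))
-210/(-2751) + B(16)/2102 = -210/(-2751) - 9/2/16/2102 = -210*(-1/2751) - 9/2*1/16*(1/2102) = 10/131 - 9/32*1/2102 = 10/131 - 9/67264 = 671461/8811584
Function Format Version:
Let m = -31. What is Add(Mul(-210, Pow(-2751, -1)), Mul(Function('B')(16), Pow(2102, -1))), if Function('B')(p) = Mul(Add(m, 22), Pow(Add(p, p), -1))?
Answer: Rational(671461, 8811584) ≈ 0.076202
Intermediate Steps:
Function('B')(p) = Mul(Rational(-9, 2), Pow(p, -1)) (Function('B')(p) = Mul(Add(-31, 22), Pow(Add(p, p), -1)) = Mul(-9, Pow(Mul(2, p), -1)) = Mul(-9, Mul(Rational(1, 2), Pow(p, -1))) = Mul(Rational(-9, 2), Pow(p, -1)))
Add(Mul(-210, Pow(-2751, -1)), Mul(Function('B')(16), Pow(2102, -1))) = Add(Mul(-210, Pow(-2751, -1)), Mul(Mul(Rational(-9, 2), Pow(16, -1)), Pow(2102, -1))) = Add(Mul(-210, Rational(-1, 2751)), Mul(Mul(Rational(-9, 2), Rational(1, 16)), Rational(1, 2102))) = Add(Rational(10, 131), Mul(Rational(-9, 32), Rational(1, 2102))) = Add(Rational(10, 131), Rational(-9, 67264)) = Rational(671461, 8811584)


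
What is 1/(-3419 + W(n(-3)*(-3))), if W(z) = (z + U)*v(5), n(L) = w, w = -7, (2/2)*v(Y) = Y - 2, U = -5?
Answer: -1/3371 ≈ -0.00029665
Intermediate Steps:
v(Y) = -2 + Y (v(Y) = Y - 2 = -2 + Y)
n(L) = -7
W(z) = -15 + 3*z (W(z) = (z - 5)*(-2 + 5) = (-5 + z)*3 = -15 + 3*z)
1/(-3419 + W(n(-3)*(-3))) = 1/(-3419 + (-15 + 3*(-7*(-3)))) = 1/(-3419 + (-15 + 3*21)) = 1/(-3419 + (-15 + 63)) = 1/(-3419 + 48) = 1/(-3371) = -1/3371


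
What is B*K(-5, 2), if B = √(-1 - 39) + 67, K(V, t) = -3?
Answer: -201 - 6*I*√10 ≈ -201.0 - 18.974*I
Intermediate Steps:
B = 67 + 2*I*√10 (B = √(-40) + 67 = 2*I*√10 + 67 = 67 + 2*I*√10 ≈ 67.0 + 6.3246*I)
B*K(-5, 2) = (67 + 2*I*√10)*(-3) = -201 - 6*I*√10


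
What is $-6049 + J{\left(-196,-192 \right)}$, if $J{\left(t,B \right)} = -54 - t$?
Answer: $-5907$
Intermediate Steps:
$-6049 + J{\left(-196,-192 \right)} = -6049 - -142 = -6049 + \left(-54 + 196\right) = -6049 + 142 = -5907$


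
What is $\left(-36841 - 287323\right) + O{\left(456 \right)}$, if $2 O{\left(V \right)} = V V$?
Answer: $-220196$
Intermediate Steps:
$O{\left(V \right)} = \frac{V^{2}}{2}$ ($O{\left(V \right)} = \frac{V V}{2} = \frac{V^{2}}{2}$)
$\left(-36841 - 287323\right) + O{\left(456 \right)} = \left(-36841 - 287323\right) + \frac{456^{2}}{2} = -324164 + \frac{1}{2} \cdot 207936 = -324164 + 103968 = -220196$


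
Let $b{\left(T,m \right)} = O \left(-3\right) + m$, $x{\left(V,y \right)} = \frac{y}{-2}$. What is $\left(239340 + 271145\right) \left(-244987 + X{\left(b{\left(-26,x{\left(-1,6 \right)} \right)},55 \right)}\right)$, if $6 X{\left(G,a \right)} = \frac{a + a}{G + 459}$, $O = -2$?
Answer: $- \frac{15757833223145}{126} \approx -1.2506 \cdot 10^{11}$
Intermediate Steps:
$x{\left(V,y \right)} = - \frac{y}{2}$ ($x{\left(V,y \right)} = y \left(- \frac{1}{2}\right) = - \frac{y}{2}$)
$b{\left(T,m \right)} = 6 + m$ ($b{\left(T,m \right)} = \left(-2\right) \left(-3\right) + m = 6 + m$)
$X{\left(G,a \right)} = \frac{a}{3 \left(459 + G\right)}$ ($X{\left(G,a \right)} = \frac{\left(a + a\right) \frac{1}{G + 459}}{6} = \frac{2 a \frac{1}{459 + G}}{6} = \frac{a}{3 \left(459 + G\right)}$)
$\left(239340 + 271145\right) \left(-244987 + X{\left(b{\left(-26,x{\left(-1,6 \right)} \right)},55 \right)}\right) = \left(239340 + 271145\right) \left(-244987 + \frac{1}{3} \cdot 55 \frac{1}{459 + \left(6 - 3\right)}\right) = 510485 \left(-244987 + \frac{1}{3} \cdot 55 \frac{1}{459 + \left(6 - 3\right)}\right) = 510485 \left(-244987 + \frac{1}{3} \cdot 55 \frac{1}{459 + 3}\right) = 510485 \left(-244987 + \frac{1}{3} \cdot 55 \cdot \frac{1}{462}\right) = 510485 \left(-244987 + \frac{5}{126}\right) = 510485 \left(- \frac{30868357}{126}\right) = - \frac{15757833223145}{126}$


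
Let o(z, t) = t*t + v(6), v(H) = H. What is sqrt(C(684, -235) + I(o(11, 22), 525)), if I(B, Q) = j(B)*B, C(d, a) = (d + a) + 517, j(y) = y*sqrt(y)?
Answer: sqrt(966 + 1680700*sqrt(10)) ≈ 2305.6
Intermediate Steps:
j(y) = y**(3/2)
C(d, a) = 517 + a + d (C(d, a) = (a + d) + 517 = 517 + a + d)
o(z, t) = 6 + t**2 (o(z, t) = t*t + 6 = t**2 + 6 = 6 + t**2)
I(B, Q) = B**(5/2) (I(B, Q) = B**(3/2)*B = B**(5/2))
sqrt(C(684, -235) + I(o(11, 22), 525)) = sqrt((517 - 235 + 684) + (6 + 22**2)**(5/2)) = sqrt(966 + (6 + 484)**(5/2)) = sqrt(966 + 490**(5/2)) = sqrt(966 + 1680700*sqrt(10))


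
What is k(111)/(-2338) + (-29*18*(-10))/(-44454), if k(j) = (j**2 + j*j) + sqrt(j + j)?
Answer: -92303319/8661121 - sqrt(222)/2338 ≈ -10.664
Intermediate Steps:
k(j) = 2*j**2 + sqrt(2)*sqrt(j) (k(j) = (j**2 + j**2) + sqrt(2*j) = 2*j**2 + sqrt(2)*sqrt(j))
k(111)/(-2338) + (-29*18*(-10))/(-44454) = (2*111**2 + sqrt(2)*sqrt(111))/(-2338) + (-29*18*(-10))/(-44454) = (2*12321 + sqrt(222))*(-1/2338) - 522*(-10)*(-1/44454) = (24642 + sqrt(222))*(-1/2338) + 5220*(-1/44454) = (-12321/1169 - sqrt(222)/2338) - 870/7409 = -92303319/8661121 - sqrt(222)/2338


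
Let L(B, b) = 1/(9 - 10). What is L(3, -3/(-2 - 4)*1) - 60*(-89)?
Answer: 5339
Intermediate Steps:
L(B, b) = -1 (L(B, b) = 1/(-1) = -1)
L(3, -3/(-2 - 4)*1) - 60*(-89) = -1 - 60*(-89) = -1 + 5340 = 5339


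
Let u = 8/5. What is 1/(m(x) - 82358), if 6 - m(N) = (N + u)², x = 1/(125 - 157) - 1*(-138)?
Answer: -25600/2606884761 ≈ -9.8202e-6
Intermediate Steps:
u = 8/5 (u = 8*(⅕) = 8/5 ≈ 1.6000)
x = 4415/32 (x = 1/(-32) + 138 = -1/32 + 138 = 4415/32 ≈ 137.97)
m(N) = 6 - (8/5 + N)² (m(N) = 6 - (N + 8/5)² = 6 - (8/5 + N)²)
1/(m(x) - 82358) = 1/((6 - (8 + 5*(4415/32))²/25) - 82358) = 1/((6 - (8 + 22075/32)²/25) - 82358) = 1/((6 - (22331/32)²/25) - 82358) = 1/((6 - 1/25*498673561/1024) - 82358) = 1/((6 - 498673561/25600) - 82358) = 1/(-498519961/25600 - 82358) = 1/(-2606884761/25600) = -25600/2606884761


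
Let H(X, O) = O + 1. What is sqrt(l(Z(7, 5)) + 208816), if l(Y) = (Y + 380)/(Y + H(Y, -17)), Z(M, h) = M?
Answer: 3*sqrt(23197) ≈ 456.92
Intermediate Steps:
H(X, O) = 1 + O
l(Y) = (380 + Y)/(-16 + Y) (l(Y) = (Y + 380)/(Y + (1 - 17)) = (380 + Y)/(Y - 16) = (380 + Y)/(-16 + Y))
sqrt(l(Z(7, 5)) + 208816) = sqrt((380 + 7)/(-16 + 7) + 208816) = sqrt(387/(-9) + 208816) = sqrt(-1/9*387 + 208816) = sqrt(-43 + 208816) = sqrt(208773) = 3*sqrt(23197)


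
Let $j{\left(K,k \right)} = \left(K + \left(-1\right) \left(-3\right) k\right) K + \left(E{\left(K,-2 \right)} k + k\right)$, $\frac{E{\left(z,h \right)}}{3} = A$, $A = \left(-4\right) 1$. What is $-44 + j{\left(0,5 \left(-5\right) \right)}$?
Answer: $231$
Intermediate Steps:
$A = -4$
$E{\left(z,h \right)} = -12$ ($E{\left(z,h \right)} = 3 \left(-4\right) = -12$)
$j{\left(K,k \right)} = - 11 k + K \left(K + 3 k\right)$ ($j{\left(K,k \right)} = \left(K + \left(-1\right) \left(-3\right) k\right) K + \left(- 12 k + k\right) = \left(K + 3 k\right) K - 11 k = K \left(K + 3 k\right) - 11 k = - 11 k + K \left(K + 3 k\right)$)
$-44 + j{\left(0,5 \left(-5\right) \right)} = -44 + \left(0^{2} - 11 \cdot 5 \left(-5\right) + 3 \cdot 0 \cdot 5 \left(-5\right)\right) = -44 + \left(0 - -275 + 3 \cdot 0 \left(-25\right)\right) = -44 + \left(0 + 275 + 0\right) = -44 + 275 = 231$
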